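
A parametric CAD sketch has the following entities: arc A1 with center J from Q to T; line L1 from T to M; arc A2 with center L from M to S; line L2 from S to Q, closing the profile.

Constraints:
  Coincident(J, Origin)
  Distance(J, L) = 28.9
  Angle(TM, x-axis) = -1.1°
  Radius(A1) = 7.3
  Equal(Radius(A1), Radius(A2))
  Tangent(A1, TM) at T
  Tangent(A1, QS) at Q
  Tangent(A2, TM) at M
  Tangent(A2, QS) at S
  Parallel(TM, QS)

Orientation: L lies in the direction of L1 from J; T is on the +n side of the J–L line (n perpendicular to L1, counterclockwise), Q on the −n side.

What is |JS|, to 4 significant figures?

29.81

Tangency of A1 to both parallel lines with radius 7.3 puts T and Q at J ± 7.3·n: T = (0.1401, 7.299), Q = (-0.1401, -7.299). Equal radii place M and S the same way about L: M = L + 7.3·n = (29.03, 6.744), S = L − 7.3·n = (28.75, -7.853). Then |JS| = |S − J| = 29.81.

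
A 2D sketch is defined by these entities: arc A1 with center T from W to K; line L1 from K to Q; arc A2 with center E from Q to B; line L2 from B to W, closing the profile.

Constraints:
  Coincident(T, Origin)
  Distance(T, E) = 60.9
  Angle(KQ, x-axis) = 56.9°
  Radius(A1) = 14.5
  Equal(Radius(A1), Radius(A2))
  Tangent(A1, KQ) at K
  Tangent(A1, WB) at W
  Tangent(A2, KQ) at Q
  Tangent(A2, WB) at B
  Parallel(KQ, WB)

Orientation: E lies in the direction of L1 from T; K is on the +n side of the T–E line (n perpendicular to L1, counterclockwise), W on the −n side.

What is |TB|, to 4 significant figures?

62.60

The slot axis is L1's direction at 56.9°, so u = (cos 56.9°, sin 56.9°) = (0.5461, 0.8377) and n = (−sin 56.9°, cos 56.9°) = (-0.8377, 0.5461). T is at the origin and E lies 60.9 along u from T, so E = 60.9·u = (33.26, 51.02). Tangency of A1 to both parallel lines with radius 14.5 puts K and W at T ± 14.5·n: K = (-12.15, 7.918), W = (12.15, -7.918). Equal radii place Q and B the same way about E: Q = E + 14.5·n = (21.11, 58.94), B = E − 14.5·n = (45.40, 43.10). Then |TB| = |B − T| = 62.60.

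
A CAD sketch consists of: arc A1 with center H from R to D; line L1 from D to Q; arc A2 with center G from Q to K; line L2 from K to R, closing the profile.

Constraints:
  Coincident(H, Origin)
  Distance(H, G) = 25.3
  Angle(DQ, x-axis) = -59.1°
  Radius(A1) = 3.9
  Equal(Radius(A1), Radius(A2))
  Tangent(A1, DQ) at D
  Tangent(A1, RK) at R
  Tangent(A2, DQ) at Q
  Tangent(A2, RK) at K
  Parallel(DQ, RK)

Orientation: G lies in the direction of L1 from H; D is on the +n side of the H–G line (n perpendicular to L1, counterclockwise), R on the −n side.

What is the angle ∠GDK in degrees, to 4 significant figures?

8.371°

The slot axis is L1's direction at -59.1°, so u = (cos -59.1°, sin -59.1°) = (0.5135, -0.8581) and n = (−sin -59.1°, cos -59.1°) = (0.8581, 0.5135). H is at the origin and G lies 25.3 along u from H, so G = 25.3·u = (12.99, -21.71). Tangency of A1 to both parallel lines with radius 3.9 puts D and R at H ± 3.9·n: D = (3.346, 2.003), R = (-3.346, -2.003). Equal radii place Q and K the same way about G: Q = G + 3.9·n = (16.34, -19.71), K = G − 3.9·n = (9.646, -23.71). Then cos ∠GDK = DG·DK / (|DG||DK|), giving 8.371°.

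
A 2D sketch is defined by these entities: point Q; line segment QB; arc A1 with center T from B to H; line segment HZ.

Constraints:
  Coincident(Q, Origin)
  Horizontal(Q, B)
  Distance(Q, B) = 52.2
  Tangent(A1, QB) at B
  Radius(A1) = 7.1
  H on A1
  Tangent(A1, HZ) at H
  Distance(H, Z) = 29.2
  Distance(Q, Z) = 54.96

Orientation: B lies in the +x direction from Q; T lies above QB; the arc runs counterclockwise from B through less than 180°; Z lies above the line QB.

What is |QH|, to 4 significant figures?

59.16

Checks: Q.y = 0.00, B.y = 0.00 ✓; |TH| = 7.100 ✓; ∠(TH, HZ) = 90.00° ✓; |HZ| = 29.20 ✓; |QZ| = 54.96 ✓.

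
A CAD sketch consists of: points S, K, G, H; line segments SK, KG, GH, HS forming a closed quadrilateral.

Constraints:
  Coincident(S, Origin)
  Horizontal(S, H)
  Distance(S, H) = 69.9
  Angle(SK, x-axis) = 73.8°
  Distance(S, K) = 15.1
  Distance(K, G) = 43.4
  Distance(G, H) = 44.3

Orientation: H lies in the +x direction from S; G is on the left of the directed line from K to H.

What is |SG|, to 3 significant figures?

55.0

Checks: |KG| = 43.40 ✓; |GH| = 44.30 ✓.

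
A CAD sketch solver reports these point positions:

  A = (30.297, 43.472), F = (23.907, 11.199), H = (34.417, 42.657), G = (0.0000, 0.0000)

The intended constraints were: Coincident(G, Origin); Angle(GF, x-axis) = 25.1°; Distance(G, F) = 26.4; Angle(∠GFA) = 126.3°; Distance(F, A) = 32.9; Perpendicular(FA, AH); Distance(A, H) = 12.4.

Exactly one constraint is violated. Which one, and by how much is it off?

Distance(A, H) = 12.4 — off by 8.20.

G = (0.00, 0.00) ✓; GF at 25.10° ✓; |GF| = 26.40 ✓; ∠GFA = 126.3° ✓; |FA| = 32.90 ✓; ∠(FA, AH) = 89.99° ✓; |AH| = 4.200 ✗.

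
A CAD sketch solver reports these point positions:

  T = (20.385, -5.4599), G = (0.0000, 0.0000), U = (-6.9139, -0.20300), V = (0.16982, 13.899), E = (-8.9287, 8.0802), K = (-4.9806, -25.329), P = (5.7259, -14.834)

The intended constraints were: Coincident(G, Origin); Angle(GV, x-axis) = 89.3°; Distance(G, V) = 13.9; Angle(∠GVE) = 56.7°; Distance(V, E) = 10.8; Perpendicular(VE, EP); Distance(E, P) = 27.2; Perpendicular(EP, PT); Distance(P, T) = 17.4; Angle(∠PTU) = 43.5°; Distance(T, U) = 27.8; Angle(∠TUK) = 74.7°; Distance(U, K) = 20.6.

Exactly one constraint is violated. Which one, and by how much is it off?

Distance(U, K) = 20.6 — off by 4.60.

G = (0.00, 0.00) ✓; GV at 89.30° ✓; |GV| = 13.90 ✓; ∠GVE = 56.70° ✓; |VE| = 10.80 ✓; ∠(VE, EP) = 90.00° ✓; |EP| = 27.20 ✓; ∠(EP, PT) = 90.00° ✓; |PT| = 17.40 ✓; ∠PTU = 43.50° ✓; |TU| = 27.80 ✓; ∠TUK = 74.70° ✓; |UK| = 25.20 ✗.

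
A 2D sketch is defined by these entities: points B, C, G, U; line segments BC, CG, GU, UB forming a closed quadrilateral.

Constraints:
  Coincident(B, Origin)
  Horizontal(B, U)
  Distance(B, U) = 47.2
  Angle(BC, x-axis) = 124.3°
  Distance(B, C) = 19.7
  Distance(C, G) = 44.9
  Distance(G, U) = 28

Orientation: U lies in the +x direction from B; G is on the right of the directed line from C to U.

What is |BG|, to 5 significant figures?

26.273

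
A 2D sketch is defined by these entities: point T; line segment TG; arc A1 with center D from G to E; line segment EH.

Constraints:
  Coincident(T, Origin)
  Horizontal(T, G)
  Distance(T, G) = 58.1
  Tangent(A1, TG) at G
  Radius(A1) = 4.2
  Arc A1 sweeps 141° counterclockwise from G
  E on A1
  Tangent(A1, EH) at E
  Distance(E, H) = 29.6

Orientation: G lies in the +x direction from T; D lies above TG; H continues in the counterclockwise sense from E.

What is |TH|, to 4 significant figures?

45.88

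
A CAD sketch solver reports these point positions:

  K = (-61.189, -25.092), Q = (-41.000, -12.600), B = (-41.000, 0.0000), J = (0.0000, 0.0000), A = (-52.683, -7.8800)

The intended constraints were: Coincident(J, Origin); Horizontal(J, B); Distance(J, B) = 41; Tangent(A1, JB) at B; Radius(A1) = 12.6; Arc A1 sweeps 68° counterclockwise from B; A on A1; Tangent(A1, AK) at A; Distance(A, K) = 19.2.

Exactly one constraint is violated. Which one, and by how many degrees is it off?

Tangent(A1, AK) at A — off by 4.30°.

J = (0.00, 0.00) ✓; J.y = 0.00, B.y = 0.00 ✓; |JB| = 41.00 ✓; ∠(QB, BJ) = 90.00° ✓; |QB| = 12.60 ✓; bearing(Q→A) − bearing(Q→B) = 68.00° ✓; |QA| = 12.60 ✓; ∠(QA, AK) = 94.30° ✗; |AK| = 19.20 ✓.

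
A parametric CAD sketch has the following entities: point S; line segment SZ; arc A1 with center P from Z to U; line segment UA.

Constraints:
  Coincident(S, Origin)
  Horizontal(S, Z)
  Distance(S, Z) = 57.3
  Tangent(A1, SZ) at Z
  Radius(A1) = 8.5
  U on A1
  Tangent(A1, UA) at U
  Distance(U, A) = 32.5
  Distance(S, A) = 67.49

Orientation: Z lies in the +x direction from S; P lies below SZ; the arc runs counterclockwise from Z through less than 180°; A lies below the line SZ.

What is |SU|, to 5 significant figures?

49.797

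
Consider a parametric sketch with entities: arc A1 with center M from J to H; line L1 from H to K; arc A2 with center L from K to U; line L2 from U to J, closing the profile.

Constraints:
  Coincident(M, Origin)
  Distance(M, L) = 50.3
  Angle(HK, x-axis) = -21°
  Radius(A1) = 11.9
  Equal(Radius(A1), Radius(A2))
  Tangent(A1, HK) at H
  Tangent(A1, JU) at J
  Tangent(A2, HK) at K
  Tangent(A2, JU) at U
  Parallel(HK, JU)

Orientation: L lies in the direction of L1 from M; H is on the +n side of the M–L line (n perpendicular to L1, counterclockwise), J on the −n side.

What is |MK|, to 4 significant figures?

51.69

Tangency of A1 to both parallel lines with radius 11.9 puts H and J at M ± 11.9·n: H = (4.265, 11.11), J = (-4.265, -11.11). Equal radii place K and U the same way about L: K = L + 11.9·n = (51.22, -6.916), U = L − 11.9·n = (42.69, -29.14). Then |MK| = |K − M| = 51.69.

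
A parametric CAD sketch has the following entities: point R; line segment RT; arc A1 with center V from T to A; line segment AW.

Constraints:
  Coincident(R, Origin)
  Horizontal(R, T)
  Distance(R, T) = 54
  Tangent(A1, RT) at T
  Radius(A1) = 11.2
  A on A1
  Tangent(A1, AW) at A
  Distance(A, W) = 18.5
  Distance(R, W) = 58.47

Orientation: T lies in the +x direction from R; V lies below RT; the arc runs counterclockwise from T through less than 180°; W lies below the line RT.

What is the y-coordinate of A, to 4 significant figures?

-14.53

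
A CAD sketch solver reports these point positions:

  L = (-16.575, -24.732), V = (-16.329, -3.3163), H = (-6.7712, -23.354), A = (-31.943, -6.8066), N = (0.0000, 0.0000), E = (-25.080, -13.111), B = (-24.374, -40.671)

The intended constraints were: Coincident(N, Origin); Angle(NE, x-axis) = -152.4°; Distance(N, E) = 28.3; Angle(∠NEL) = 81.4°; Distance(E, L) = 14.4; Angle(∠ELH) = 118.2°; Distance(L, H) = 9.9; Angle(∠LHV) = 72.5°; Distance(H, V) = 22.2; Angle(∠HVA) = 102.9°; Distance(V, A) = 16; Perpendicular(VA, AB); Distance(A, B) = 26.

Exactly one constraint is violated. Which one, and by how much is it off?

Distance(A, B) = 26 — off by 8.70.

N = (0.00, 0.00) ✓; NE at -152.4° ✓; |NE| = 28.30 ✓; ∠NEL = 81.40° ✓; |EL| = 14.40 ✓; ∠ELH = 118.2° ✓; |LH| = 9.900 ✓; ∠LHV = 72.50° ✓; |HV| = 22.20 ✓; ∠HVA = 102.9° ✓; |VA| = 16.00 ✓; ∠(VA, AB) = 90.00° ✓; |AB| = 34.70 ✗.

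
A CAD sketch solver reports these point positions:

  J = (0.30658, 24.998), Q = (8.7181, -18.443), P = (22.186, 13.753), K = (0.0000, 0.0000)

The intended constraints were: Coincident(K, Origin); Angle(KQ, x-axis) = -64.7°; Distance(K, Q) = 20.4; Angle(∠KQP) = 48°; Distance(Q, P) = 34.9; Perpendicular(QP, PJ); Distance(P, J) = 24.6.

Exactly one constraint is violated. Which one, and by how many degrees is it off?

Perpendicular(QP, PJ) — off by 4.50°.

K = (0.00, 0.00) ✓; KQ at -64.70° ✓; |KQ| = 20.40 ✓; ∠KQP = 48.00° ✓; |QP| = 34.90 ✓; ∠(QP, PJ) = 85.50° ✗; |PJ| = 24.60 ✓.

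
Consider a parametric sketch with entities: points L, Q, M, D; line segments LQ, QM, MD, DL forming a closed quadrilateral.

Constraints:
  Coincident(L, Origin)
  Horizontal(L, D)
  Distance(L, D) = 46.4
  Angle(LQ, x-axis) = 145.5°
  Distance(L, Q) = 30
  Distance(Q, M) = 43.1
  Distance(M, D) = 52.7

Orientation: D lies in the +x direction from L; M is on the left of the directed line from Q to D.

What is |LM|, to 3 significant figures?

41.5

L is at the origin; L and D share the same y with |LD| = 46.4 and D in +x, so D = (46.4, 0). LQ runs at 145.5° with |LQ| = 30.0, so Q = (-24.7, 17.0). M is determined by |QM| = 43.1 and |MD| = 52.7 together: it lies at the intersection of circle(Q, 43.1) and circle(D, 52.7). With |QD| = 73.1, the foot of the radical line on QD is 30.3 from Q and the perpendicular offset is √(43.1² − 30.3²) = 30.7. Taking the left-of-QD solution: M = (11.9, 39.8).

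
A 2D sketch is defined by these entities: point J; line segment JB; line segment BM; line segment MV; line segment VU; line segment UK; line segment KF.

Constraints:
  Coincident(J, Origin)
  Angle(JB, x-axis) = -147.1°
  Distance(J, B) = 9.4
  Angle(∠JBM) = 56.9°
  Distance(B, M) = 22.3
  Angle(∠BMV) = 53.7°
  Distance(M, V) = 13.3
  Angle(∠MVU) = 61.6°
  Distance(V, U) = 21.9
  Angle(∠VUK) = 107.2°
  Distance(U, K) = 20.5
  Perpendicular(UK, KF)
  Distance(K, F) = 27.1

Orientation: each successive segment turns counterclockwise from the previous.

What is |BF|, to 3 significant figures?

38.6

J is at the origin; JB runs at -147.1° with length 9.4, so B = (-7.89, -5.11). ∠JBM = 56.9° gives BM at -24.0° from the x-axis; with |BM| = 22.3, M = (12.5, -14.2). ∠BMV = 53.7° gives MV at 102° from the x-axis; with |MV| = 13.3, V = (9.65, -1.18). ∠MVU = 61.6° gives VU at -139° from the x-axis; with |VU| = 21.9, U = (-6.96, -15.5). ∠VUK = 107.2° gives UK at -66.5° from the x-axis; with |UK| = 20.5, K = (1.22, -34.3). UK is perpendicular to KF, so KF runs at 23.5°; with |KF| = 27.1, F = (26.1, -23.5). Then |BF| = |F − B| = 38.6.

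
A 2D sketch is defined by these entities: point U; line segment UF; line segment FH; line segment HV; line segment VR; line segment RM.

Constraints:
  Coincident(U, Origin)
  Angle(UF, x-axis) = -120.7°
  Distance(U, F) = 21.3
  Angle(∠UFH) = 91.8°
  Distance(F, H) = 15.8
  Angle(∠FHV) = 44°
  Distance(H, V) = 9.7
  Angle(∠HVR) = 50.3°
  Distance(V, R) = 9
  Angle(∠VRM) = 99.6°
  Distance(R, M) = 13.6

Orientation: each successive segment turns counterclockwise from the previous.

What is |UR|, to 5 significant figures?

25.124

∠FHV = 44.0° gives HV at 103.50° from the x-axis; with |HV| = 9.7, V = (0.18660, -17.372). ∠HVR = 50.3° gives VR at -126.80° from the x-axis; with |VR| = 9.0, R = (-5.2046, -24.579). Then |UR| = |R − U| = 25.124.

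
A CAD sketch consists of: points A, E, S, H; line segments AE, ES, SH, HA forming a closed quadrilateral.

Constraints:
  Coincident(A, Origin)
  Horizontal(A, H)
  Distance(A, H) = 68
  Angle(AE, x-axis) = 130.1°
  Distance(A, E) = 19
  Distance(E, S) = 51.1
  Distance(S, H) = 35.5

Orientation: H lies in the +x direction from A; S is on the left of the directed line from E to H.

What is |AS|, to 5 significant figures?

43.398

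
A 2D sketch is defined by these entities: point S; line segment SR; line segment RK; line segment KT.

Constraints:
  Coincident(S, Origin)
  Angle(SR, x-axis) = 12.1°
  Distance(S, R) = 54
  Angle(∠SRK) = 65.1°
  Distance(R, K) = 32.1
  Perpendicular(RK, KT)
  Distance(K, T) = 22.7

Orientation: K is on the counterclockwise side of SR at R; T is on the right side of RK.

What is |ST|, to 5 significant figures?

72.289

S is at the origin; SR runs at 12.1° with length 54.0, so R = 54.0·(cos 12.1°, sin 12.1°) = (52.800, 11.319). ∠SRK = 65.1°, so RK runs at 12.1° + (180° − 65.1°) = 127.00° from the x-axis; with |RK| = 32.1, K = R + 32.1·(cos 127.00°, sin 127.00°) = (33.482, 36.956). The perpendicularity gives KT at right angles to RK; with |KT| = 22.7 on the right of RK, T = K + 22.7·(0.79864, 0.60182) = (51.611, 50.617). Then |ST| = |T − S| = 72.289.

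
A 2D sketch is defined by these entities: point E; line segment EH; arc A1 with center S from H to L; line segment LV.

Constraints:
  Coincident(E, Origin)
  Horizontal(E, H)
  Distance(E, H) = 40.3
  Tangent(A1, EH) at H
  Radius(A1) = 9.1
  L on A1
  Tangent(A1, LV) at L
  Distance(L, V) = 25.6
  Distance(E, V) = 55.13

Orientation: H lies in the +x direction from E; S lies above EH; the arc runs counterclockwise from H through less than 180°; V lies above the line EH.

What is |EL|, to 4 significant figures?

50.39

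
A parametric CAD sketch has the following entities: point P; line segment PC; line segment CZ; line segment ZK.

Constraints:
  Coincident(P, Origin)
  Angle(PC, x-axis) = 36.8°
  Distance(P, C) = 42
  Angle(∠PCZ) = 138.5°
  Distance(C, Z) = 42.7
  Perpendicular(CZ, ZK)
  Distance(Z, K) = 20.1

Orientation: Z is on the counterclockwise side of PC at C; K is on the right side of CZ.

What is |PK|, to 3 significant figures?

88.3

P is at the origin; PC runs at 36.8° with length 42.0, so C = 42.0·(cos 36.8°, sin 36.8°) = (33.6, 25.2). ∠PCZ = 138.5°, so CZ runs at 36.8° + (180° − 138.5°) = 78.3° from the x-axis; with |CZ| = 42.7, Z = C + 42.7·(cos 78.3°, sin 78.3°) = (42.3, 67.0). CZ is perpendicular to ZK; with |ZK| = 20.1 on the right of CZ, K = Z + 20.1·(0.979, -0.203) = (62.0, 62.9). Then |PK| = |K − P| = 88.3.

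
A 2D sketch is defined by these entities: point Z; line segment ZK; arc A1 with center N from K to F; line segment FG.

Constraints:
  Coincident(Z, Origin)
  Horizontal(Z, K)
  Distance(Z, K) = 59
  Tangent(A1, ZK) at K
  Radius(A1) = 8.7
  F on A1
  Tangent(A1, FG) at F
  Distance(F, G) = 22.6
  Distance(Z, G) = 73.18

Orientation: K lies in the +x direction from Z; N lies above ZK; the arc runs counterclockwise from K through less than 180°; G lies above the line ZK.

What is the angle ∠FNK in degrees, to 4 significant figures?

94.63°

Z is at the origin; ZK is horizontal with |ZK| = 59.0 and K on the +x side, so K = (59.00, 0.000). The tangent condition forces NK to be normal to ZK, so N = K + (0, 8.7) = (59.00, 8.700). Since NF ⟂ FG (tangency), |NG| = √(8.7² + 22.6²) = 24.22 regardless of where F sits on A1. So G lies on both circle(Z, 73.18) and circle(N, 24.22); the above-ZK intersection is G = (65.85, 31.93). F is the foot of the tangent from G: F = (67.67, 9.402).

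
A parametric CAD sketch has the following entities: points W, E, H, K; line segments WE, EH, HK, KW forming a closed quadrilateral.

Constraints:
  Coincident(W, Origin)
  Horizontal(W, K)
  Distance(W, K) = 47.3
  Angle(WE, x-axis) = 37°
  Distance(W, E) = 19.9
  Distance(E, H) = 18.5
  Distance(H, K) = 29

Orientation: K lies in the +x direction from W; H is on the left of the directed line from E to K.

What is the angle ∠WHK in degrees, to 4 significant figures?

87.99°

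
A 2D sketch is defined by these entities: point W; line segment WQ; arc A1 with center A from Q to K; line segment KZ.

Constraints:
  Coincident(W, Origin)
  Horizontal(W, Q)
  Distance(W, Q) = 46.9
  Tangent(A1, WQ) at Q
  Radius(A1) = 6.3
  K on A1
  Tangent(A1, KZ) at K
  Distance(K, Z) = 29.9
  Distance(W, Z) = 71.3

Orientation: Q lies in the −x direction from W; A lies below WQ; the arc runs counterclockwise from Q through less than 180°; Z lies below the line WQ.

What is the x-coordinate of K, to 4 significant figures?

-52.75

W is at the origin; WQ is horizontal with |WQ| = 46.9 and Q on the −x side, so Q = (-46.90, 0.000). The tangent condition forces AQ to be normal to WQ, so A = Q + (0, -6.3) = (-46.90, -6.300). Since AK ⟂ KZ (tangency), |AZ| = √(6.3² + 29.9²) = 30.56 regardless of where K sits on A1. So Z lies on both circle(W, 71.3) and circle(A, 30.56); the below-WQ intersection is Z = (-63.86, -31.72). K is the foot of the tangent from Z: K = (-52.75, -3.960).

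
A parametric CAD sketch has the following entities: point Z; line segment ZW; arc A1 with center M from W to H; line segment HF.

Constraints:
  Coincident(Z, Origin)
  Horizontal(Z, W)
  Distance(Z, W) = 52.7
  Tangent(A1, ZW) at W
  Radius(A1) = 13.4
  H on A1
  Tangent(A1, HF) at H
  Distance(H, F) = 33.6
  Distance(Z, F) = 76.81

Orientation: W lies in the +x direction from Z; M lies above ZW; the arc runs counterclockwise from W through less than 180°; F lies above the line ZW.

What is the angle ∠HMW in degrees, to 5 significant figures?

101.46°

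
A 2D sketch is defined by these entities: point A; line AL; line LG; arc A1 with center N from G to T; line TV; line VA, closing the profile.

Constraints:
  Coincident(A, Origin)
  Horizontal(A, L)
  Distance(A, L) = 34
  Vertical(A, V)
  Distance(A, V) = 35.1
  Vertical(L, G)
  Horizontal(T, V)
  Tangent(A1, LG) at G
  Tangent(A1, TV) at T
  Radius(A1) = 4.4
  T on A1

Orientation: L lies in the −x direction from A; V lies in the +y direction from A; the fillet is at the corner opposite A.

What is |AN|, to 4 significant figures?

42.65

A is at the origin; AL is horizontal with |AL| = 34.0 and L on the −x side, so L = (-34.00, 0.000). A and V share the same x with |AV| = 35.1 and V on the +y side, so V = (0.000, 35.10). The virtual corner opposite A is at (-34.00, 35.10). The tangent condition forces NG to be normal to LG and tangency of A1 to TV means the radius NT is perpendicular to TV, with radius 4.4, so the center N sits 4.4 in from both sides at N = (-29.60, 30.70). Then |AN| = |N − A| = 42.65.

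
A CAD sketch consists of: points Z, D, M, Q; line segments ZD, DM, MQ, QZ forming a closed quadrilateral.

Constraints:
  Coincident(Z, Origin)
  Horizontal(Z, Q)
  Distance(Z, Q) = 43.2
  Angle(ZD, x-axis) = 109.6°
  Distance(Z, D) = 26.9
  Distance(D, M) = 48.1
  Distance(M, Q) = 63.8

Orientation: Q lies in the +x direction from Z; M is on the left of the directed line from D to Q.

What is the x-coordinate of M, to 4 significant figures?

23.58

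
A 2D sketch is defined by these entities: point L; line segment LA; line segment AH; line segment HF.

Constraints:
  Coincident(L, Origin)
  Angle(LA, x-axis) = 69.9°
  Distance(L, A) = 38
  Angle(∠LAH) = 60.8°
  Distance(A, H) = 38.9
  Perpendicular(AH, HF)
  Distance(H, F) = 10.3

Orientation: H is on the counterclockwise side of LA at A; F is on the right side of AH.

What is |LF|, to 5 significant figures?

48.003

∠LAH = 60.8°, so AH runs at 69.9° + (180° − 60.8°) = 189.10° from the x-axis; with |AH| = 38.9, H = A + 38.9·(cos 189.10°, sin 189.10°) = (-25.351, 29.533). AH is perpendicular to HF; with |HF| = 10.3 on the right of AH, F = H + 10.3·(-0.15816, 0.98741) = (-26.980, 39.704). Then |LF| = |F − L| = 48.003.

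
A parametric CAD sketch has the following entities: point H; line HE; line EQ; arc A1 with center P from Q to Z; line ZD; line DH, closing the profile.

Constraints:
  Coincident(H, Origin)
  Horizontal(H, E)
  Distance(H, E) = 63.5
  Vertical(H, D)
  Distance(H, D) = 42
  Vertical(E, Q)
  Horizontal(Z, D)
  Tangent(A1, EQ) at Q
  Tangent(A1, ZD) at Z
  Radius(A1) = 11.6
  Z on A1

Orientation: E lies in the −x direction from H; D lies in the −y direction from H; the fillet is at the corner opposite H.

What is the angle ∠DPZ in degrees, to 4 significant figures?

77.40°

The virtual corner opposite H is at (-63.50, -42.00). The tangent condition forces PQ to be normal to EQ and the tangent condition forces PZ to be normal to ZD, with radius 11.6, so the center P sits 11.6 in from both sides at P = (-51.90, -30.40). That places the tangent points at Q = (-63.50, -30.40) on EQ and Z = (-51.90, -42.00) on ZD. Then cos ∠DPZ = PD·PZ / (|PD||PZ|), giving 77.40°.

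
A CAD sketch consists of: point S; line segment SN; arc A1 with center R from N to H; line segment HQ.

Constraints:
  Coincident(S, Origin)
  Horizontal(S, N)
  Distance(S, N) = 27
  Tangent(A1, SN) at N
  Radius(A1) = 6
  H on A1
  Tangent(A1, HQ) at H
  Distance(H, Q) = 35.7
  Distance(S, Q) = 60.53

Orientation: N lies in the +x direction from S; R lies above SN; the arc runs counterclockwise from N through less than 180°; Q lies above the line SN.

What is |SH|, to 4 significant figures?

32.31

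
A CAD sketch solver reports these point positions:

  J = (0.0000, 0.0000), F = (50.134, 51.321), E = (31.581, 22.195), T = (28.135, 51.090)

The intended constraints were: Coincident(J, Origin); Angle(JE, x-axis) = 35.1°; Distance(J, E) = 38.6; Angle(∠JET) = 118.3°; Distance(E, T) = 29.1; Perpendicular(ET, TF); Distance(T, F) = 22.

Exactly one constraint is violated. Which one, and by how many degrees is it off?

Perpendicular(ET, TF) — off by 6.20°.

J = (0.00, 0.00) ✓; JE at 35.10° ✓; |JE| = 38.60 ✓; ∠JET = 118.3° ✓; |ET| = 29.10 ✓; ∠(ET, TF) = 96.20° ✗; |TF| = 22.00 ✓.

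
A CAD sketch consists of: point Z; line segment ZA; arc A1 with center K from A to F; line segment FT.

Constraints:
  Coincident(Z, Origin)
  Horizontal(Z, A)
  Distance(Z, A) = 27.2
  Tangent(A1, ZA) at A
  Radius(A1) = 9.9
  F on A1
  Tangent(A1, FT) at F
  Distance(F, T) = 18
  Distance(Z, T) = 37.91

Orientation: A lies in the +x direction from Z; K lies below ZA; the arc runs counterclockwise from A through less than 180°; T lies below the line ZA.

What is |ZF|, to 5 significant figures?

21.920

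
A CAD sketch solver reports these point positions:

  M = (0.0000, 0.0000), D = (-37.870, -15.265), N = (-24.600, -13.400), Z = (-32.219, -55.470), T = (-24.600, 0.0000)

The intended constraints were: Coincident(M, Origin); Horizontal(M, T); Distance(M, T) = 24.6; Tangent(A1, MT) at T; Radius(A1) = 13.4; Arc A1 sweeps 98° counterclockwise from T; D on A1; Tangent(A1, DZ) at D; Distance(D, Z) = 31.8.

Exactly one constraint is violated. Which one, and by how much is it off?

Distance(D, Z) = 31.8 — off by 8.80.

M = (0.00, 0.00) ✓; M.y = 0.00, T.y = 0.00 ✓; |MT| = 24.60 ✓; ∠(NT, TM) = 90.00° ✓; |NT| = 13.40 ✓; bearing(N→D) − bearing(N→T) = 98.00° ✓; |ND| = 13.40 ✓; ∠(ND, DZ) = 90.00° ✓; |DZ| = 40.60 ✗.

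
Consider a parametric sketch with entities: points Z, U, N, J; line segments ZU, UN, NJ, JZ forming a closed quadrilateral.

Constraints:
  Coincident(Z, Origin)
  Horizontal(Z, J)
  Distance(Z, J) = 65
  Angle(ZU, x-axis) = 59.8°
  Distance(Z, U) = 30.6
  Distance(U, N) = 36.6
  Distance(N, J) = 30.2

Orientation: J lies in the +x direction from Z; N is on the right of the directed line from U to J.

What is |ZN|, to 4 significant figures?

35.39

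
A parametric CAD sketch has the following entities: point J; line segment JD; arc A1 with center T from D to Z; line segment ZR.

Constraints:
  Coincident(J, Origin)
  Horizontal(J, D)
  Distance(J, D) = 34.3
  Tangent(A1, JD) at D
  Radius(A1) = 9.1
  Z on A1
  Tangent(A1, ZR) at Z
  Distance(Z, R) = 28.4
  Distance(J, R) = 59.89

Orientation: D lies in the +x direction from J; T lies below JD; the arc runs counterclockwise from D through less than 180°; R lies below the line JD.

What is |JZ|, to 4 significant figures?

32.01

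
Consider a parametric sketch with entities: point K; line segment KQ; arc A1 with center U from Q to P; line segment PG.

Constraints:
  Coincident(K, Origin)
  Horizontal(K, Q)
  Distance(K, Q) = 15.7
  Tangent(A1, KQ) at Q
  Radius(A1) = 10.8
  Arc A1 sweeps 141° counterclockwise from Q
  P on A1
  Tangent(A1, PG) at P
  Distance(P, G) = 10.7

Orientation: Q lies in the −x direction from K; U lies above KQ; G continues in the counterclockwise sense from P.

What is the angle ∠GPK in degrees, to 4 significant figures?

153.9°

K is at the origin; KQ is horizontal with |KQ| = 15.7 and Q on the −x side, so Q = (-15.70, 0.000). The tangent condition forces UQ to be normal to KQ, so U = Q + (0, 10.8) = (-15.70, 10.80). On A1, Q sits at bearing -90° from U; a 141° counterclockwise sweep puts P at bearing 51°, so P = U + 10.8·(cos 51°, sin 51°) = (-8.903, 19.19). A1 meets PG tangentially, so UP is at right angles to PG, so PG runs along (−sin 51°, cos 51°); with |PG| = 10.7, G = (-17.22, 25.93). Then cos ∠GPK = PG·PK / (|PG||PK|), giving 153.9°.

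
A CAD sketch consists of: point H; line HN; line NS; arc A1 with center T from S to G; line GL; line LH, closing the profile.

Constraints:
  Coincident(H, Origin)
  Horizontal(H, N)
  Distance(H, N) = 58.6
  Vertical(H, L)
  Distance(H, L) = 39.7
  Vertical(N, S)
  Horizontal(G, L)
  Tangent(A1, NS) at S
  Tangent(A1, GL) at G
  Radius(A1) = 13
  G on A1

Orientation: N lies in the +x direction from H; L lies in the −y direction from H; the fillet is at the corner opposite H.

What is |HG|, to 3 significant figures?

60.5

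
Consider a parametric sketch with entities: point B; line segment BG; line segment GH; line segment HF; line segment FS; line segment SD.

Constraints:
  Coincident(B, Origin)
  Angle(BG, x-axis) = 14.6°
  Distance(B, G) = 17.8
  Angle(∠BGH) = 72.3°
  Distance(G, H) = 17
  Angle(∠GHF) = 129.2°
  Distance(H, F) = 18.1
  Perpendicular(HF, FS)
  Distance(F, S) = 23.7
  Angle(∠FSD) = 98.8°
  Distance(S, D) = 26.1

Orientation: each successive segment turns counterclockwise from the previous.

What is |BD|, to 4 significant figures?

15.70

B is at the origin; BG runs at 14.6° with length 17.8, so G = (17.23, 4.487). ∠BGH = 72.3° gives GH at 122.3° from the x-axis; with |GH| = 17.0, H = (8.141, 18.86). ∠GHF = 129.2° gives HF at 173.1° from the x-axis; with |HF| = 18.1, F = (-9.828, 21.03). HF ⟂ FS, so FS runs at -96.90°; with |FS| = 23.7, S = (-12.67, -2.498). ∠FSD = 98.8° gives SD at -15.70° from the x-axis; with |SD| = 26.1, D = (12.45, -9.560). Then |BD| = |D − B| = 15.70.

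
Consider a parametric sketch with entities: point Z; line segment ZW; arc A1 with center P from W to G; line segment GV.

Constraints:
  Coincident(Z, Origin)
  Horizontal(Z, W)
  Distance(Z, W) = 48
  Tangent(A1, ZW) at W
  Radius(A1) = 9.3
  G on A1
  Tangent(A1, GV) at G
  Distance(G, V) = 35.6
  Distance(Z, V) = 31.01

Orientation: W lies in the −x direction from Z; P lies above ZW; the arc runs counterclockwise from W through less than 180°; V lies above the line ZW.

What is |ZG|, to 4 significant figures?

41.73

Checks: |PG| = 9.300 ✓; ∠(PG, GV) = 90.00° ✓; |GV| = 35.60 ✓; |ZV| = 31.01 ✓.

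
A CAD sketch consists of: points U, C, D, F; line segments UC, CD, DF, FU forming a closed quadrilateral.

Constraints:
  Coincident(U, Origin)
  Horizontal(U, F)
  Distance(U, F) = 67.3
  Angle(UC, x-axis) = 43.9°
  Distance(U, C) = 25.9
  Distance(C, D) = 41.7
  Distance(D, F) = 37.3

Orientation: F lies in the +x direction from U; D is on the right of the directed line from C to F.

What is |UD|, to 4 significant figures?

41.06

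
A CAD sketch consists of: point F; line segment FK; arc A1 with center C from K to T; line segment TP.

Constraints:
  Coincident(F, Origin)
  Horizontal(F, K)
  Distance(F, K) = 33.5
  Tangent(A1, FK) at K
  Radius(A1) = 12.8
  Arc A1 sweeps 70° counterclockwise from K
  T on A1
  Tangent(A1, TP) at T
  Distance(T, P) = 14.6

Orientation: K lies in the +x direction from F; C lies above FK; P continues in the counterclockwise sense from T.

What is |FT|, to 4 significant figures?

46.30

F is at the origin; F and K share the same y with |FK| = 33.5 and K on the +x side, so K = (33.50, 0.000). Tangency of A1 to FK means the radius CK is perpendicular to FK, so C = K + (0, 12.8) = (33.50, 12.80). On A1, K sits at bearing -90° from C; a 70° counterclockwise sweep puts T at bearing -20°, so T = C + 12.8·(cos -20°, sin -20°) = (45.53, 8.422). Then |FT| = |T − F| = 46.30.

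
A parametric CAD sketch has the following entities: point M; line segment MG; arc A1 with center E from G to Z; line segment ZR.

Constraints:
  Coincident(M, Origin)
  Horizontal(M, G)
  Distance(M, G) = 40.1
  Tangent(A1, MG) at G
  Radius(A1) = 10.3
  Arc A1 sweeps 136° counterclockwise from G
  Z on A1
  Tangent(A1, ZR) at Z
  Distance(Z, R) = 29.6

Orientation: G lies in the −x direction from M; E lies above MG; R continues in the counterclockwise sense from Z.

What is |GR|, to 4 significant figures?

40.80

M is at the origin; MG is horizontal with |MG| = 40.1 and G on the −x side, so G = (-40.10, 0.000). Since A1 is tangent to MG there, EG ⟂ MG, so E = G + (0, 10.3) = (-40.10, 10.30). On A1, G sits at bearing -90° from E; a 136° counterclockwise sweep puts Z at bearing 46°, so Z = E + 10.3·(cos 46°, sin 46°) = (-32.95, 17.71). The tangent condition forces EZ to be normal to ZR, so ZR runs along (−sin 46°, cos 46°); with |ZR| = 29.6, R = (-54.24, 38.27). Then |GR| = |R − G| = 40.80.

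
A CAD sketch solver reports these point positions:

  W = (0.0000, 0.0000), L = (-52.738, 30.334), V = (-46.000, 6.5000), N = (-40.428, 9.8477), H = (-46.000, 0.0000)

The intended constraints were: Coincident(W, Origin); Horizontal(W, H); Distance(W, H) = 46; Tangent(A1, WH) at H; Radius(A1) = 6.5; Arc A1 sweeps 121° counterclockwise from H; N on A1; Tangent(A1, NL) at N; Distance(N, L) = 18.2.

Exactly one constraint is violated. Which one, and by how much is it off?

Distance(N, L) = 18.2 — off by 5.70.

W = (0.00, 0.00) ✓; W.y = 0.00, H.y = 0.00 ✓; |WH| = 46.00 ✓; ∠(VH, HW) = 90.00° ✓; |VH| = 6.500 ✓; bearing(V→N) − bearing(V→H) = 121.0° ✓; |VN| = 6.500 ✓; ∠(VN, NL) = 90.00° ✓; |NL| = 23.90 ✗.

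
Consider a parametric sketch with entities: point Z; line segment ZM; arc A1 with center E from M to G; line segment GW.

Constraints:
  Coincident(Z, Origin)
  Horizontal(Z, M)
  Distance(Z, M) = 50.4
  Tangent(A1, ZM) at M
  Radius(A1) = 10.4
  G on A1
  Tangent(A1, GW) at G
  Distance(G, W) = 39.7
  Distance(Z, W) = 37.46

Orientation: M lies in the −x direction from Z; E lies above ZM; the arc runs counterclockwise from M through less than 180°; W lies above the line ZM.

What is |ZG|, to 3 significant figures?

42.7

Z is at the origin; ZM is horizontal with |ZM| = 50.4 and M on the −x side, so M = (-50.4, 0.00). Tangency of A1 to ZM means the radius EM is perpendicular to ZM, so E = M + (0, 10.4) = (-50.4, 10.4). Since EG ⟂ GW (tangency), |EW| = √(10.4² + 39.7²) = 41.0 regardless of where G sits on A1. So W lies on both circle(Z, 37.46) and circle(E, 41.0); the above-ZM intersection is W = (-16.6, 33.6). G is the foot of the tangent from W: G = (-42.5, 3.59).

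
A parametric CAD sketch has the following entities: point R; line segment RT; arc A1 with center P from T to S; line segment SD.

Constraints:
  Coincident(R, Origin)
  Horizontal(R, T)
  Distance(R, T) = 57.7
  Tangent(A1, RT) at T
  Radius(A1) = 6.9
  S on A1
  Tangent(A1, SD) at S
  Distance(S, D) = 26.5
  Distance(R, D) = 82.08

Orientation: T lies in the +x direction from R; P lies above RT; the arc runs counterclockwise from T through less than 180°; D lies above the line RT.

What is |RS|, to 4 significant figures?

63.52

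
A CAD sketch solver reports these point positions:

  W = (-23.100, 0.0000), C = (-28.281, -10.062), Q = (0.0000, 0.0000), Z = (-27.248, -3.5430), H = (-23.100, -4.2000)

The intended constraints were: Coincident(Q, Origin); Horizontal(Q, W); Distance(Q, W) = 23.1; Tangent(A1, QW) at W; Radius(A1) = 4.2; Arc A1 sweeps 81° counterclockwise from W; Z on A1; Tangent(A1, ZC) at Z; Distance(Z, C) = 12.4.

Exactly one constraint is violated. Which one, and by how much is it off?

Distance(Z, C) = 12.4 — off by 5.80.

Q = (0.00, 0.00) ✓; Q.y = 0.00, W.y = 0.00 ✓; |QW| = 23.10 ✓; ∠(HW, WQ) = 90.00° ✓; |HW| = 4.200 ✓; bearing(H→Z) − bearing(H→W) = 81.00° ✓; |HZ| = 4.200 ✓; ∠(HZ, ZC) = 90.00° ✓; |ZC| = 6.600 ✗.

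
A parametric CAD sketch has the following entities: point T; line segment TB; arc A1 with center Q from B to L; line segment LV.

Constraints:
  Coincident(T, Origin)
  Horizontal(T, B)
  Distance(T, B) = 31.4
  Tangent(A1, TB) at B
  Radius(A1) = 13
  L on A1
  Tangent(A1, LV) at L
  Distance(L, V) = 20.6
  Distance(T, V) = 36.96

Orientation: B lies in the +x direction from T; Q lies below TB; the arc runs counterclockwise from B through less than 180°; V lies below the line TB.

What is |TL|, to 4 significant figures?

22.09

T is at the origin; TB is horizontal with |TB| = 31.4 and B on the +x side, so B = (31.40, 0.000). The tangent condition forces QB to be normal to TB, so Q = B + (0, -13) = (31.40, -13.00). Since QL ⟂ LV (tangency), |QV| = √(13.0² + 20.6²) = 24.36 regardless of where L sits on A1. So V lies on both circle(T, 36.96) and circle(Q, 24.36); the below-TB intersection is V = (17.14, -32.75). L is the foot of the tangent from V: L = (18.43, -12.19).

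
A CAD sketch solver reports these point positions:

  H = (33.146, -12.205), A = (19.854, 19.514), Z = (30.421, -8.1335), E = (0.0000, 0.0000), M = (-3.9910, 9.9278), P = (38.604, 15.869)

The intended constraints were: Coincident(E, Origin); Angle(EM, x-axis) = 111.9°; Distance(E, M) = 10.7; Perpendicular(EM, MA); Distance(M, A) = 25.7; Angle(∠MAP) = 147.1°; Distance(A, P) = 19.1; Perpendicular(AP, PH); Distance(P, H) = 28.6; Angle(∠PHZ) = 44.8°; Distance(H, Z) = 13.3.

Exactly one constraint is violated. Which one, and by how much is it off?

Distance(H, Z) = 13.3 — off by 8.40.

E = (0.00, 0.00) ✓; EM at 111.9° ✓; |EM| = 10.70 ✓; ∠(EM, MA) = 90.00° ✓; |MA| = 25.70 ✓; ∠MAP = 147.1° ✓; |AP| = 19.10 ✓; ∠(AP, PH) = 90.00° ✓; |PH| = 28.60 ✓; ∠PHZ = 44.80° ✓; |HZ| = 4.899 ✗.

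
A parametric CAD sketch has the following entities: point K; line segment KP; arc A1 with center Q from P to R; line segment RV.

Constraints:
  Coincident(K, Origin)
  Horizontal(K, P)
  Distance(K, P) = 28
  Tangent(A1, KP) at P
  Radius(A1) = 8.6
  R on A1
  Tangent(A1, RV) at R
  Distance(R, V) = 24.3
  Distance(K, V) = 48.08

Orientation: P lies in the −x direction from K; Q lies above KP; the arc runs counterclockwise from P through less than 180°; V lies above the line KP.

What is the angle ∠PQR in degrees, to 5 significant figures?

123.93°

K is at the origin; K and P share the same y with |KP| = 28.0 and P on the −x side, so P = (-28.000, 0.0000). The tangent condition forces QP to be normal to KP, so Q = P + (0, 8.6) = (-28.000, 8.6000). Since QR ⟂ RV (tangency), |QV| = √(8.6² + 24.3²) = 25.777 regardless of where R sits on A1. So V lies on both circle(K, 48.08) and circle(Q, 25.777); the above-KP intersection is V = (-34.427, 33.563). R is the foot of the tangent from V: R = (-20.864, 13.400).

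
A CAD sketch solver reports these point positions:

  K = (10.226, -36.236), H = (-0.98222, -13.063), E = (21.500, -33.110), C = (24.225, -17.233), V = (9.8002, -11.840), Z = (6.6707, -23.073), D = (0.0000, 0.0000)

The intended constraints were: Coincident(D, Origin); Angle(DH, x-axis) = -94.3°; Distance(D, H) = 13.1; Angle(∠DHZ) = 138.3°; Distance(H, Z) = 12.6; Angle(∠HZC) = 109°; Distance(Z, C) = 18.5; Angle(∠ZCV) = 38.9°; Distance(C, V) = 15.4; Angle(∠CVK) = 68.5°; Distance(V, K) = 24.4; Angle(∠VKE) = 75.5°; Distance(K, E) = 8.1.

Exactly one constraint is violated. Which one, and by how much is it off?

Distance(K, E) = 8.1 — off by 3.60.

D = (0.00, 0.00) ✓; DH at -94.30° ✓; |DH| = 13.10 ✓; ∠DHZ = 138.3° ✓; |HZ| = 12.60 ✓; ∠HZC = 109.0° ✓; |ZC| = 18.50 ✓; ∠ZCV = 38.90° ✓; |CV| = 15.40 ✓; ∠CVK = 68.50° ✓; |VK| = 24.40 ✓; ∠VKE = 75.50° ✓; |KE| = 11.70 ✗.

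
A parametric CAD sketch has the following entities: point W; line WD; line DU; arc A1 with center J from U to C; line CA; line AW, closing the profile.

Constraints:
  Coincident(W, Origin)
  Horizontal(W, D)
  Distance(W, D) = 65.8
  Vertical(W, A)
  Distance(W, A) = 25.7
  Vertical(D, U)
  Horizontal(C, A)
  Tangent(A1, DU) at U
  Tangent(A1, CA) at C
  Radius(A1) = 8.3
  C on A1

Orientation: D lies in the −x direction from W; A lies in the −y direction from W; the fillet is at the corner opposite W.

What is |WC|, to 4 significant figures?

62.98

W is at the origin; W and D share the same y with |WD| = 65.8 and D on the −x side, so D = (-65.80, 0.000). WA is vertical with |WA| = 25.7 and A on the −y side, so A = (0.000, -25.70). The virtual corner opposite W is at (-65.80, -25.70). Since A1 is tangent to DU there, JU ⟂ DU and A1 meets CA tangentially, so JC is at right angles to CA, with radius 8.3, so the center J sits 8.3 in from both sides at J = (-57.50, -17.40). That places the tangent points at U = (-65.80, -17.40) on DU and C = (-57.50, -25.70) on CA. Then |WC| = |C − W| = 62.98.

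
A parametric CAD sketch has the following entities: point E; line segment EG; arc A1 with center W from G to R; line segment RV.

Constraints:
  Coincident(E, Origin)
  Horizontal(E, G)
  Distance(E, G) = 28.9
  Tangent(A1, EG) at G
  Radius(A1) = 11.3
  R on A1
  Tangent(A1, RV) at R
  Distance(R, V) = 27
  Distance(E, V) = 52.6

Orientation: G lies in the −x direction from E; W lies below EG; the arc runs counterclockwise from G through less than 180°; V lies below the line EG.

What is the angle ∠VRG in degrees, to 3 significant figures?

129°

E is at the origin; EG is horizontal with |EG| = 28.9 and G on the −x side, so G = (-28.9, 0.00). Tangency of A1 to EG means the radius WG is perpendicular to EG, so W = G + (0, -11.3) = (-28.9, -11.3). Since WR ⟂ RV (tangency), |WV| = √(11.3² + 27.0²) = 29.3 regardless of where R sits on A1. So V lies on both circle(E, 52.6) and circle(W, 29.3); the below-EG intersection is V = (-34.0, -40.1). R is the foot of the tangent from V: R = (-39.9, -13.8).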